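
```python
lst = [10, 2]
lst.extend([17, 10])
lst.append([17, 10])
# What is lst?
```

After line 1: lst = [10, 2]
After line 2 (extend unpacks [17, 10]): lst = [10, 2, 17, 10]
After line 3 (append adds [17, 10] as single element): lst = [10, 2, 17, 10, [17, 10]]

[10, 2, 17, 10, [17, 10]]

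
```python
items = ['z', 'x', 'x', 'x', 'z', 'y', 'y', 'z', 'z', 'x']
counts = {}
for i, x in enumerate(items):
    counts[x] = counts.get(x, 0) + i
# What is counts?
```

Initial: counts = {}, items = ['z', 'x', 'x', 'x', 'z', 'y', 'y', 'z', 'z', 'x']
i=0, x='z': counts = {'z': 0}
i=1, x='x': counts = {'z': 0, 'x': 1}
i=2, x='x': counts = {'z': 0, 'x': 3}
i=3, x='x': counts = {'z': 0, 'x': 6}
i=4, x='z': counts = {'z': 4, 'x': 6}
i=5, x='y': counts = {'z': 4, 'x': 6, 'y': 5}
i=6, x='y': counts = {'z': 4, 'x': 6, 'y': 11}
i=7, x='z': counts = {'z': 11, 'x': 6, 'y': 11}
i=8, x='z': counts = {'z': 19, 'x': 6, 'y': 11}
i=9, x='x': counts = {'z': 19, 'x': 15, 'y': 11}

{'z': 19, 'x': 15, 'y': 11}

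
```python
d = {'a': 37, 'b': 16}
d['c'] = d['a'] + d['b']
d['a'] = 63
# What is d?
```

After line 1: d = {'a': 37, 'b': 16}
After line 2 (d['c'] = 37 + 16): d = {'a': 37, 'b': 16, 'c': 53}
After line 3: d = {'a': 63, 'b': 16, 'c': 53}

{'a': 63, 'b': 16, 'c': 53}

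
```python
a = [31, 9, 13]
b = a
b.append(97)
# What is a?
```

After line 1: a = [31, 9, 13]
After line 2 (b = a is an alias, same object): a = [31, 9, 13], b = [31, 9, 13]
After line 3 (b.append mutates the shared list): a = [31, 9, 13, 97], b = [31, 9, 13, 97]

[31, 9, 13, 97]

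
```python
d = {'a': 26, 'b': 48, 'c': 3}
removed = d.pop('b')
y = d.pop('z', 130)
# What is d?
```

After line 1: d = {'a': 26, 'b': 48, 'c': 3}
After line 2 (pop 'b' returns 48): d = {'a': 26, 'c': 3}, removed = 48
After line 3 (pop 'z' missing, returns default 130): d = {'a': 26, 'c': 3}, y = 130

{'a': 26, 'c': 3}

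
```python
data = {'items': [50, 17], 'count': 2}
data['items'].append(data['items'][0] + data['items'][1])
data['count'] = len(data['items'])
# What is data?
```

After line 1: data = {'items': [50, 17], 'count': 2}
After line 2 (append 50 + 17 = 67): data = {'items': [50, 17, 67], 'count': 2}
After line 3 (count = len(items) = 3): data = {'items': [50, 17, 67], 'count': 3}

{'items': [50, 17, 67], 'count': 3}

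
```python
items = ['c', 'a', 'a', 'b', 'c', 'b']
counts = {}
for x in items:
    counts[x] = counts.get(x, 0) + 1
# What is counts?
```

Initial: counts = {}, items = ['c', 'a', 'a', 'b', 'c', 'b']
See 'c': counts = {'c': 1}
See 'a': counts = {'c': 1, 'a': 1}
See 'a': counts = {'c': 1, 'a': 2}
See 'b': counts = {'c': 1, 'a': 2, 'b': 1}
See 'c': counts = {'c': 2, 'a': 2, 'b': 1}
See 'b': counts = {'c': 2, 'a': 2, 'b': 2}

{'c': 2, 'a': 2, 'b': 2}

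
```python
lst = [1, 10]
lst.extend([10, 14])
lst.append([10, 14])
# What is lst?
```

After line 1: lst = [1, 10]
After line 2 (extend unpacks [10, 14]): lst = [1, 10, 10, 14]
After line 3 (append adds [10, 14] as single element): lst = [1, 10, 10, 14, [10, 14]]

[1, 10, 10, 14, [10, 14]]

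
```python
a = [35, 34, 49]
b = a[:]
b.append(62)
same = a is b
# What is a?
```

After line 1: a = [35, 34, 49]
After line 2 (b = a[:] is a shallow copy, new object): a = [35, 34, 49], b = [35, 34, 49]
After line 3 (append only mutates b): a = [35, 34, 49], b = [35, 34, 49, 62]
After line 4 (same = a is b; different objects -> False): same = False

[35, 34, 49]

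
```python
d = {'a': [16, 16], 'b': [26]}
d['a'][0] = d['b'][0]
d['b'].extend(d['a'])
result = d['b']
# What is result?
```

After line 1: d = {'a': [16, 16], 'b': [26]}
After line 2 (a[0] = b[0] = 26): d = {'a': [26, 16], 'b': [26]}
After line 3 (b.extend(a) appends [26, 16]): d = {'a': [26, 16], 'b': [26, 26, 16]}
After line 4: result = d['b'] = [26, 26, 16]

[26, 26, 16]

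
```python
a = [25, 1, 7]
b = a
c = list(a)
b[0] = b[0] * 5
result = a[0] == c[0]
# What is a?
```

After line 1: a = [25, 1, 7]
After line 2 (b = a, alias): a = [25, 1, 7], b = [25, 1, 7]
After line 3 (c = list(a) is a copy, new object): c = [25, 1, 7]
After line 4 (b[0] = 25 * 5 = 125; mutates shared a/b): a = b = [125, 1, 7], c = [25, 1, 7]
After line 5 (a[0] = 125, c[0] = 25; result = False)

[125, 1, 7]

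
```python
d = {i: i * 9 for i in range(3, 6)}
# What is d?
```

{3: 27, 4: 36, 5: 45}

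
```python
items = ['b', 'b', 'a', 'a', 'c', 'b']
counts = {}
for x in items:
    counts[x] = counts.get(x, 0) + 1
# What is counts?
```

Initial: counts = {}, items = ['b', 'b', 'a', 'a', 'c', 'b']
See 'b': counts = {'b': 1}
See 'b': counts = {'b': 2}
See 'a': counts = {'b': 2, 'a': 1}
See 'a': counts = {'b': 2, 'a': 2}
See 'c': counts = {'b': 2, 'a': 2, 'c': 1}
See 'b': counts = {'b': 3, 'a': 2, 'c': 1}

{'b': 3, 'a': 2, 'c': 1}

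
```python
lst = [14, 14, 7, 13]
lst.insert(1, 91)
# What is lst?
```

[14, 91, 14, 7, 13]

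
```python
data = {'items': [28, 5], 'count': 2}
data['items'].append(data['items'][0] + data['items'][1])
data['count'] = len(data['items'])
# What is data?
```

After line 1: data = {'items': [28, 5], 'count': 2}
After line 2 (append 28 + 5 = 33): data = {'items': [28, 5, 33], 'count': 2}
After line 3 (count = len(items) = 3): data = {'items': [28, 5, 33], 'count': 3}

{'items': [28, 5, 33], 'count': 3}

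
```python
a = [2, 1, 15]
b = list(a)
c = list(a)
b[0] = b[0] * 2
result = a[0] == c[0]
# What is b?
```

After line 1: a = [2, 1, 15]
After line 2 (b = list(a), copy): a = [2, 1, 15], b = [2, 1, 15]
After line 3 (c = list(a) is a copy, new object): c = [2, 1, 15]
After line 4 (b[0] = 2 * 2 = 4; only b mutates (copy)): a = [2, 1, 15], b = [4, 1, 15], c = [2, 1, 15]
After line 5 (a[0] = 2, c[0] = 2; result = True)

[4, 1, 15]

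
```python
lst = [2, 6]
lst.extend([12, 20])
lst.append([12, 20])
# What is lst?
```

After line 1: lst = [2, 6]
After line 2 (extend unpacks [12, 20]): lst = [2, 6, 12, 20]
After line 3 (append adds [12, 20] as single element): lst = [2, 6, 12, 20, [12, 20]]

[2, 6, 12, 20, [12, 20]]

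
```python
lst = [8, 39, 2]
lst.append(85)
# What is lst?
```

[8, 39, 2, 85]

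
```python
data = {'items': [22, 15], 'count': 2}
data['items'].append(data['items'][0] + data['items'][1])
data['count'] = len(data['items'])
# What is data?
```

After line 1: data = {'items': [22, 15], 'count': 2}
After line 2 (append 22 + 15 = 37): data = {'items': [22, 15, 37], 'count': 2}
After line 3 (count = len(items) = 3): data = {'items': [22, 15, 37], 'count': 3}

{'items': [22, 15, 37], 'count': 3}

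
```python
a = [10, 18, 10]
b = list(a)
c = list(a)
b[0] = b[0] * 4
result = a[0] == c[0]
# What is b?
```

After line 1: a = [10, 18, 10]
After line 2 (b = list(a), copy): a = [10, 18, 10], b = [10, 18, 10]
After line 3 (c = list(a) is a copy, new object): c = [10, 18, 10]
After line 4 (b[0] = 10 * 4 = 40; only b mutates (copy)): a = [10, 18, 10], b = [40, 18, 10], c = [10, 18, 10]
After line 5 (a[0] = 10, c[0] = 10; result = True)

[40, 18, 10]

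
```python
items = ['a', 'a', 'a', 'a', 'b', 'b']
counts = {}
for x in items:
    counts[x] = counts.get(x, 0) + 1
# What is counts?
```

Initial: counts = {}, items = ['a', 'a', 'a', 'a', 'b', 'b']
See 'a': counts = {'a': 1}
See 'a': counts = {'a': 2}
See 'a': counts = {'a': 3}
See 'a': counts = {'a': 4}
See 'b': counts = {'a': 4, 'b': 1}
See 'b': counts = {'a': 4, 'b': 2}

{'a': 4, 'b': 2}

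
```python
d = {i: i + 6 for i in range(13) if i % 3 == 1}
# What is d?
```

{1: 7, 4: 10, 7: 13, 10: 16}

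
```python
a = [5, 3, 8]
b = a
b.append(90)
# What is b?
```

After line 1: a = [5, 3, 8]
After line 2 (b = a is an alias, same object): a = [5, 3, 8], b = [5, 3, 8]
After line 3 (b.append mutates the shared list): a = [5, 3, 8, 90], b = [5, 3, 8, 90]

[5, 3, 8, 90]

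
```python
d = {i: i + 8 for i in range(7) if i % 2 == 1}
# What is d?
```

{1: 9, 3: 11, 5: 13}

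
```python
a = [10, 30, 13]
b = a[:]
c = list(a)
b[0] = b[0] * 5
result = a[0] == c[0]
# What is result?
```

After line 1: a = [10, 30, 13]
After line 2 (b = a[:], copy): a = [10, 30, 13], b = [10, 30, 13]
After line 3 (c = list(a) is a copy, new object): c = [10, 30, 13]
After line 4 (b[0] = 10 * 5 = 50; only b mutates (copy)): a = [10, 30, 13], b = [50, 30, 13], c = [10, 30, 13]
After line 5 (a[0] = 10, c[0] = 10; result = True)

True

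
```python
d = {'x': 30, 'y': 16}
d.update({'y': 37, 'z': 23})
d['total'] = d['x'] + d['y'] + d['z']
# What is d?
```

After line 1: d = {'x': 30, 'y': 16}
After line 2 (y overwritten, z added): d = {'x': 30, 'y': 37, 'z': 23}
After line 3 (total = 30 + 37 + 23 = 90): d = {'x': 30, 'y': 37, 'z': 23, 'total': 90}

{'x': 30, 'y': 37, 'z': 23, 'total': 90}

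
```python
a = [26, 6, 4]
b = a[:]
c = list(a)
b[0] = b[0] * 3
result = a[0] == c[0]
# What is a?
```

After line 1: a = [26, 6, 4]
After line 2 (b = a[:], copy): a = [26, 6, 4], b = [26, 6, 4]
After line 3 (c = list(a) is a copy, new object): c = [26, 6, 4]
After line 4 (b[0] = 26 * 3 = 78; only b mutates (copy)): a = [26, 6, 4], b = [78, 6, 4], c = [26, 6, 4]
After line 5 (a[0] = 26, c[0] = 26; result = True)

[26, 6, 4]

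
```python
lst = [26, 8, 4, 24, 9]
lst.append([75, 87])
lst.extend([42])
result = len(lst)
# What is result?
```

After line 1: lst = [26, 8, 4, 24, 9]
After line 2 (append adds [75, 87] as single element): lst = [26, 8, 4, 24, 9, [75, 87]]
After line 3 (extend unpacks [42], adds 42): lst = [26, 8, 4, 24, 9, [75, 87], 42]
After line 4: result = len(lst) = 7

7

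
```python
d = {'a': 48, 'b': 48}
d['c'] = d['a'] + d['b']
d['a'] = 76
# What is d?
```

After line 1: d = {'a': 48, 'b': 48}
After line 2 (d['c'] = 48 + 48): d = {'a': 48, 'b': 48, 'c': 96}
After line 3: d = {'a': 76, 'b': 48, 'c': 96}

{'a': 76, 'b': 48, 'c': 96}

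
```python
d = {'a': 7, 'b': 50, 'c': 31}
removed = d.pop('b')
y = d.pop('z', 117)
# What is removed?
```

After line 1: d = {'a': 7, 'b': 50, 'c': 31}
After line 2 (pop 'b' returns 50): d = {'a': 7, 'c': 31}, removed = 50
After line 3 (pop 'z' missing, returns default 117): d = {'a': 7, 'c': 31}, y = 117

50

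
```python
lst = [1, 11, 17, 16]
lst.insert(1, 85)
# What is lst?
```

[1, 85, 11, 17, 16]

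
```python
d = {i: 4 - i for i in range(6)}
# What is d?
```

{0: 4, 1: 3, 2: 2, 3: 1, 4: 0, 5: -1}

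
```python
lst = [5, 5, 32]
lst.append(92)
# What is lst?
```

[5, 5, 32, 92]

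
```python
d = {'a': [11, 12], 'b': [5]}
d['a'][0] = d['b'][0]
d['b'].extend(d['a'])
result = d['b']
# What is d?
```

After line 1: d = {'a': [11, 12], 'b': [5]}
After line 2 (a[0] = b[0] = 5): d = {'a': [5, 12], 'b': [5]}
After line 3 (b.extend(a) appends [5, 12]): d = {'a': [5, 12], 'b': [5, 5, 12]}
After line 4: result = d['b'] = [5, 5, 12]

{'a': [5, 12], 'b': [5, 5, 12]}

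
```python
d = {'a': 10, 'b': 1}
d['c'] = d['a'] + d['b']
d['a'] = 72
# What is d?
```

After line 1: d = {'a': 10, 'b': 1}
After line 2 (d['c'] = 10 + 1): d = {'a': 10, 'b': 1, 'c': 11}
After line 3: d = {'a': 72, 'b': 1, 'c': 11}

{'a': 72, 'b': 1, 'c': 11}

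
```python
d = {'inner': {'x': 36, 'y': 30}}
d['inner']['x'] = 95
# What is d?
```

After line 1: d = {'inner': {'x': 36, 'y': 30}}
After line 2 (inner x overwritten): d = {'inner': {'x': 95, 'y': 30}}

{'inner': {'x': 95, 'y': 30}}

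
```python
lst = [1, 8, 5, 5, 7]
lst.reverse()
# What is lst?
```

[7, 5, 5, 8, 1]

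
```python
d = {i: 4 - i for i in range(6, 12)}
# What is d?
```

{6: -2, 7: -3, 8: -4, 9: -5, 10: -6, 11: -7}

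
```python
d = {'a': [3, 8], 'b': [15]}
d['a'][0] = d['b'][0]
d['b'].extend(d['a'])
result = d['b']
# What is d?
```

After line 1: d = {'a': [3, 8], 'b': [15]}
After line 2 (a[0] = b[0] = 15): d = {'a': [15, 8], 'b': [15]}
After line 3 (b.extend(a) appends [15, 8]): d = {'a': [15, 8], 'b': [15, 15, 8]}
After line 4: result = d['b'] = [15, 15, 8]

{'a': [15, 8], 'b': [15, 15, 8]}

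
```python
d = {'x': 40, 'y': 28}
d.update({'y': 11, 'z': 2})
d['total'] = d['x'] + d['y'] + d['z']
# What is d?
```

After line 1: d = {'x': 40, 'y': 28}
After line 2 (y overwritten, z added): d = {'x': 40, 'y': 11, 'z': 2}
After line 3 (total = 40 + 11 + 2 = 53): d = {'x': 40, 'y': 11, 'z': 2, 'total': 53}

{'x': 40, 'y': 11, 'z': 2, 'total': 53}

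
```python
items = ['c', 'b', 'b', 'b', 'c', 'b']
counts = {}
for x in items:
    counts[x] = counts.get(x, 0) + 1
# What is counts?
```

Initial: counts = {}, items = ['c', 'b', 'b', 'b', 'c', 'b']
See 'c': counts = {'c': 1}
See 'b': counts = {'c': 1, 'b': 1}
See 'b': counts = {'c': 1, 'b': 2}
See 'b': counts = {'c': 1, 'b': 3}
See 'c': counts = {'c': 2, 'b': 3}
See 'b': counts = {'c': 2, 'b': 4}

{'c': 2, 'b': 4}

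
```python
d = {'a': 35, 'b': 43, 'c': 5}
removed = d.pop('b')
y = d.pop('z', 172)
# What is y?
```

After line 1: d = {'a': 35, 'b': 43, 'c': 5}
After line 2 (pop 'b' returns 43): d = {'a': 35, 'c': 5}, removed = 43
After line 3 (pop 'z' missing, returns default 172): d = {'a': 35, 'c': 5}, y = 172

172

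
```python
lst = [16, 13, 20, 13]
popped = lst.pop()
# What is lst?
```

[16, 13, 20]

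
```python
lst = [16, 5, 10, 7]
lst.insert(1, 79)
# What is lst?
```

[16, 79, 5, 10, 7]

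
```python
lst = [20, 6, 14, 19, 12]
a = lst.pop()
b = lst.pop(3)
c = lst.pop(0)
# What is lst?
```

After line 1: lst = [20, 6, 14, 19, 12]
After line 2 (pop() -> a = 12): lst = [20, 6, 14, 19]
After line 3 (pop(3) -> b = 19): lst = [20, 6, 14]
After line 4 (pop(0) -> c = 20): lst = [6, 14]

[6, 14]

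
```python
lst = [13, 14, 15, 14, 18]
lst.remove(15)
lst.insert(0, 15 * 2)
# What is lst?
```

After line 1: lst = [13, 14, 15, 14, 18]
After line 2 (remove first 15): lst = [13, 14, 14, 18]
After line 3 (insert 30 at index 0): lst = [30, 13, 14, 14, 18]

[30, 13, 14, 14, 18]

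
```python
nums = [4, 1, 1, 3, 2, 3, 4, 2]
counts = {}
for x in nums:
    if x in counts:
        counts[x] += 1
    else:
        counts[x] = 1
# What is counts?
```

Initial: counts = {}, nums = [4, 1, 1, 3, 2, 3, 4, 2]
See 4: counts = {4: 1}
See 1: counts = {4: 1, 1: 1}
See 1: counts = {4: 1, 1: 2}
See 3: counts = {4: 1, 1: 2, 3: 1}
See 2: counts = {4: 1, 1: 2, 3: 1, 2: 1}
See 3: counts = {4: 1, 1: 2, 3: 2, 2: 1}
See 4: counts = {4: 2, 1: 2, 3: 2, 2: 1}
See 2: counts = {4: 2, 1: 2, 3: 2, 2: 2}

{4: 2, 1: 2, 3: 2, 2: 2}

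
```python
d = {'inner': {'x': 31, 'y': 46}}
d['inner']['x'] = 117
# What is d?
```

After line 1: d = {'inner': {'x': 31, 'y': 46}}
After line 2 (inner x overwritten): d = {'inner': {'x': 117, 'y': 46}}

{'inner': {'x': 117, 'y': 46}}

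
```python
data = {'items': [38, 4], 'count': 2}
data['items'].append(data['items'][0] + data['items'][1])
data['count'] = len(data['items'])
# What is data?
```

After line 1: data = {'items': [38, 4], 'count': 2}
After line 2 (append 38 + 4 = 42): data = {'items': [38, 4, 42], 'count': 2}
After line 3 (count = len(items) = 3): data = {'items': [38, 4, 42], 'count': 3}

{'items': [38, 4, 42], 'count': 3}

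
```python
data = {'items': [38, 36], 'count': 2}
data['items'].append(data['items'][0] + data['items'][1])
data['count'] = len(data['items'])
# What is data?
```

After line 1: data = {'items': [38, 36], 'count': 2}
After line 2 (append 38 + 36 = 74): data = {'items': [38, 36, 74], 'count': 2}
After line 3 (count = len(items) = 3): data = {'items': [38, 36, 74], 'count': 3}

{'items': [38, 36, 74], 'count': 3}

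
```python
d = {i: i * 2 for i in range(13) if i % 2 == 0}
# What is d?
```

{0: 0, 2: 4, 4: 8, 6: 12, 8: 16, 10: 20, 12: 24}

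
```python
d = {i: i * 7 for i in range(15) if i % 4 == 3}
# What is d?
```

{3: 21, 7: 49, 11: 77}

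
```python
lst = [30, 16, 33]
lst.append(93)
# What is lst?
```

[30, 16, 33, 93]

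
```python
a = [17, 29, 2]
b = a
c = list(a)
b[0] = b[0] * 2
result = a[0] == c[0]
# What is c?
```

After line 1: a = [17, 29, 2]
After line 2 (b = a, alias): a = [17, 29, 2], b = [17, 29, 2]
After line 3 (c = list(a) is a copy, new object): c = [17, 29, 2]
After line 4 (b[0] = 17 * 2 = 34; mutates shared a/b): a = b = [34, 29, 2], c = [17, 29, 2]
After line 5 (a[0] = 34, c[0] = 17; result = False)

[17, 29, 2]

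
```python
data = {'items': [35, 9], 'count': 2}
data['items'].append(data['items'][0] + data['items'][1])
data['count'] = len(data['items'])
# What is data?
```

After line 1: data = {'items': [35, 9], 'count': 2}
After line 2 (append 35 + 9 = 44): data = {'items': [35, 9, 44], 'count': 2}
After line 3 (count = len(items) = 3): data = {'items': [35, 9, 44], 'count': 3}

{'items': [35, 9, 44], 'count': 3}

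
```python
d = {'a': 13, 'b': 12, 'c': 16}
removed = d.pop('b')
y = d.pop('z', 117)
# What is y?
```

After line 1: d = {'a': 13, 'b': 12, 'c': 16}
After line 2 (pop 'b' returns 12): d = {'a': 13, 'c': 16}, removed = 12
After line 3 (pop 'z' missing, returns default 117): d = {'a': 13, 'c': 16}, y = 117

117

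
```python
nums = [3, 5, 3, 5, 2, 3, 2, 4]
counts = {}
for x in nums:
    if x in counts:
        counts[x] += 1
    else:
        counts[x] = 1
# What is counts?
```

Initial: counts = {}, nums = [3, 5, 3, 5, 2, 3, 2, 4]
See 3: counts = {3: 1}
See 5: counts = {3: 1, 5: 1}
See 3: counts = {3: 2, 5: 1}
See 5: counts = {3: 2, 5: 2}
See 2: counts = {3: 2, 5: 2, 2: 1}
See 3: counts = {3: 3, 5: 2, 2: 1}
See 2: counts = {3: 3, 5: 2, 2: 2}
See 4: counts = {3: 3, 5: 2, 2: 2, 4: 1}

{3: 3, 5: 2, 2: 2, 4: 1}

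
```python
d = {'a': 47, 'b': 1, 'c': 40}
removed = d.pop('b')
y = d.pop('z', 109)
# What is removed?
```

After line 1: d = {'a': 47, 'b': 1, 'c': 40}
After line 2 (pop 'b' returns 1): d = {'a': 47, 'c': 40}, removed = 1
After line 3 (pop 'z' missing, returns default 109): d = {'a': 47, 'c': 40}, y = 109

1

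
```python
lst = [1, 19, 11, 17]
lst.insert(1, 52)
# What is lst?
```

[1, 52, 19, 11, 17]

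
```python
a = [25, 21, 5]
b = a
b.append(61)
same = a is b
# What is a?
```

After line 1: a = [25, 21, 5]
After line 2 (b = a is an alias, same object): a = [25, 21, 5], b = [25, 21, 5]
After line 3 (b.append mutates the shared list): a = [25, 21, 5, 61], b = [25, 21, 5, 61]
After line 4 (same = a is b; same object -> True): same = True

[25, 21, 5, 61]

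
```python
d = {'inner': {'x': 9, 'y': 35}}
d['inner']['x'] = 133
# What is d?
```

After line 1: d = {'inner': {'x': 9, 'y': 35}}
After line 2 (inner x overwritten): d = {'inner': {'x': 133, 'y': 35}}

{'inner': {'x': 133, 'y': 35}}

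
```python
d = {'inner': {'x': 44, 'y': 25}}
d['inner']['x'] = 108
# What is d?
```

After line 1: d = {'inner': {'x': 44, 'y': 25}}
After line 2 (inner x overwritten): d = {'inner': {'x': 108, 'y': 25}}

{'inner': {'x': 108, 'y': 25}}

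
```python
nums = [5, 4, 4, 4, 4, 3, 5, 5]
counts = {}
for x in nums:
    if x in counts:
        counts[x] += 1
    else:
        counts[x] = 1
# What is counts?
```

Initial: counts = {}, nums = [5, 4, 4, 4, 4, 3, 5, 5]
See 5: counts = {5: 1}
See 4: counts = {5: 1, 4: 1}
See 4: counts = {5: 1, 4: 2}
See 4: counts = {5: 1, 4: 3}
See 4: counts = {5: 1, 4: 4}
See 3: counts = {5: 1, 4: 4, 3: 1}
See 5: counts = {5: 2, 4: 4, 3: 1}
See 5: counts = {5: 3, 4: 4, 3: 1}

{5: 3, 4: 4, 3: 1}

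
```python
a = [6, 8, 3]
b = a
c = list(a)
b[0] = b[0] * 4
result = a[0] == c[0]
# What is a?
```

After line 1: a = [6, 8, 3]
After line 2 (b = a, alias): a = [6, 8, 3], b = [6, 8, 3]
After line 3 (c = list(a) is a copy, new object): c = [6, 8, 3]
After line 4 (b[0] = 6 * 4 = 24; mutates shared a/b): a = b = [24, 8, 3], c = [6, 8, 3]
After line 5 (a[0] = 24, c[0] = 6; result = False)

[24, 8, 3]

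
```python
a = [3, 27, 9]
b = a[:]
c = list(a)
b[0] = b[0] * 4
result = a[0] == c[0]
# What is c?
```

After line 1: a = [3, 27, 9]
After line 2 (b = a[:], copy): a = [3, 27, 9], b = [3, 27, 9]
After line 3 (c = list(a) is a copy, new object): c = [3, 27, 9]
After line 4 (b[0] = 3 * 4 = 12; only b mutates (copy)): a = [3, 27, 9], b = [12, 27, 9], c = [3, 27, 9]
After line 5 (a[0] = 3, c[0] = 3; result = True)

[3, 27, 9]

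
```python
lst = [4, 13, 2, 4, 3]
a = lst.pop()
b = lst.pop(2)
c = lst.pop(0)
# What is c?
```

After line 1: lst = [4, 13, 2, 4, 3]
After line 2 (pop() -> a = 3): lst = [4, 13, 2, 4]
After line 3 (pop(2) -> b = 2): lst = [4, 13, 4]
After line 4 (pop(0) -> c = 4): lst = [13, 4]

4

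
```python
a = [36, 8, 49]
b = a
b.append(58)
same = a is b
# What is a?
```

After line 1: a = [36, 8, 49]
After line 2 (b = a is an alias, same object): a = [36, 8, 49], b = [36, 8, 49]
After line 3 (b.append mutates the shared list): a = [36, 8, 49, 58], b = [36, 8, 49, 58]
After line 4 (same = a is b; same object -> True): same = True

[36, 8, 49, 58]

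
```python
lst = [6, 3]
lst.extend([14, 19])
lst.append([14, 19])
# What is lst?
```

After line 1: lst = [6, 3]
After line 2 (extend unpacks [14, 19]): lst = [6, 3, 14, 19]
After line 3 (append adds [14, 19] as single element): lst = [6, 3, 14, 19, [14, 19]]

[6, 3, 14, 19, [14, 19]]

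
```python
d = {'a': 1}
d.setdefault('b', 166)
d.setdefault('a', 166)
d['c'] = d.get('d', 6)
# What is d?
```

After line 1: d = {'a': 1}
After line 2 (setdefault adds 'b'=166): d = {'a': 1, 'b': 166}
After line 3 (setdefault 'a' no-op, already exists): d = {'a': 1, 'b': 166}
After line 4 (get('d', 6) returns default since 'd' not in d): d = {'a': 1, 'b': 166, 'c': 6}

{'a': 1, 'b': 166, 'c': 6}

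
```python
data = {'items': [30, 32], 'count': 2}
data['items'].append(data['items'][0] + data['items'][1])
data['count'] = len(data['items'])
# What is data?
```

After line 1: data = {'items': [30, 32], 'count': 2}
After line 2 (append 30 + 32 = 62): data = {'items': [30, 32, 62], 'count': 2}
After line 3 (count = len(items) = 3): data = {'items': [30, 32, 62], 'count': 3}

{'items': [30, 32, 62], 'count': 3}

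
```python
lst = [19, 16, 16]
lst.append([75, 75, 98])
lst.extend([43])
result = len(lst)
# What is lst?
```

After line 1: lst = [19, 16, 16]
After line 2 (append adds [75, 75, 98] as single element): lst = [19, 16, 16, [75, 75, 98]]
After line 3 (extend unpacks [43], adds 43): lst = [19, 16, 16, [75, 75, 98], 43]
After line 4: result = len(lst) = 5

[19, 16, 16, [75, 75, 98], 43]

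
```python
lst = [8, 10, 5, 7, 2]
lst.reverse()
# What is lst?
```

[2, 7, 5, 10, 8]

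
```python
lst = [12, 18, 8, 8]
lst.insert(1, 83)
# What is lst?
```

[12, 83, 18, 8, 8]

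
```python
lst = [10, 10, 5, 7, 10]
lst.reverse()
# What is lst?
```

[10, 7, 5, 10, 10]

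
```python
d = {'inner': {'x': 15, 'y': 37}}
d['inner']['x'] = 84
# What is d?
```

After line 1: d = {'inner': {'x': 15, 'y': 37}}
After line 2 (inner x overwritten): d = {'inner': {'x': 84, 'y': 37}}

{'inner': {'x': 84, 'y': 37}}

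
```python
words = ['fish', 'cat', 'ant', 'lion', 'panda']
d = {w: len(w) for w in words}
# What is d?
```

{'fish': 4, 'cat': 3, 'ant': 3, 'lion': 4, 'panda': 5}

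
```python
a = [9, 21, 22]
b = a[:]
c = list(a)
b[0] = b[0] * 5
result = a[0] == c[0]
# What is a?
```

After line 1: a = [9, 21, 22]
After line 2 (b = a[:], copy): a = [9, 21, 22], b = [9, 21, 22]
After line 3 (c = list(a) is a copy, new object): c = [9, 21, 22]
After line 4 (b[0] = 9 * 5 = 45; only b mutates (copy)): a = [9, 21, 22], b = [45, 21, 22], c = [9, 21, 22]
After line 5 (a[0] = 9, c[0] = 9; result = True)

[9, 21, 22]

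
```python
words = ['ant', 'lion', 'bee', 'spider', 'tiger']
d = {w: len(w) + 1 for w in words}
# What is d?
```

{'ant': 4, 'lion': 5, 'bee': 4, 'spider': 7, 'tiger': 6}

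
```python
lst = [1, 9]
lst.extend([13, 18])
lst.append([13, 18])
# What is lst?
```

After line 1: lst = [1, 9]
After line 2 (extend unpacks [13, 18]): lst = [1, 9, 13, 18]
After line 3 (append adds [13, 18] as single element): lst = [1, 9, 13, 18, [13, 18]]

[1, 9, 13, 18, [13, 18]]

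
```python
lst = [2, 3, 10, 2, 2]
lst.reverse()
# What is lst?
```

[2, 2, 10, 3, 2]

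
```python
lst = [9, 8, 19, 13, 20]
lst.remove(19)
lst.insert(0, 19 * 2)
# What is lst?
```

After line 1: lst = [9, 8, 19, 13, 20]
After line 2 (remove first 19): lst = [9, 8, 13, 20]
After line 3 (insert 38 at index 0): lst = [38, 9, 8, 13, 20]

[38, 9, 8, 13, 20]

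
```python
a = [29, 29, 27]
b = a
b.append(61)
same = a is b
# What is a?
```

After line 1: a = [29, 29, 27]
After line 2 (b = a is an alias, same object): a = [29, 29, 27], b = [29, 29, 27]
After line 3 (b.append mutates the shared list): a = [29, 29, 27, 61], b = [29, 29, 27, 61]
After line 4 (same = a is b; same object -> True): same = True

[29, 29, 27, 61]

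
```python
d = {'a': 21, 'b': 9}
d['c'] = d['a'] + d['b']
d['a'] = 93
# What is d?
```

After line 1: d = {'a': 21, 'b': 9}
After line 2 (d['c'] = 21 + 9): d = {'a': 21, 'b': 9, 'c': 30}
After line 3: d = {'a': 93, 'b': 9, 'c': 30}

{'a': 93, 'b': 9, 'c': 30}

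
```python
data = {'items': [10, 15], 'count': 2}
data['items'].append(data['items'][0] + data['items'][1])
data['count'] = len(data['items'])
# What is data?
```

After line 1: data = {'items': [10, 15], 'count': 2}
After line 2 (append 10 + 15 = 25): data = {'items': [10, 15, 25], 'count': 2}
After line 3 (count = len(items) = 3): data = {'items': [10, 15, 25], 'count': 3}

{'items': [10, 15, 25], 'count': 3}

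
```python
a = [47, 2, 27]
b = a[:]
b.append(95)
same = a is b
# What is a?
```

After line 1: a = [47, 2, 27]
After line 2 (b = a[:] is a shallow copy, new object): a = [47, 2, 27], b = [47, 2, 27]
After line 3 (append only mutates b): a = [47, 2, 27], b = [47, 2, 27, 95]
After line 4 (same = a is b; different objects -> False): same = False

[47, 2, 27]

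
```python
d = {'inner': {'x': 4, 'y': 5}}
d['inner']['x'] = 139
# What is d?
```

After line 1: d = {'inner': {'x': 4, 'y': 5}}
After line 2 (inner x overwritten): d = {'inner': {'x': 139, 'y': 5}}

{'inner': {'x': 139, 'y': 5}}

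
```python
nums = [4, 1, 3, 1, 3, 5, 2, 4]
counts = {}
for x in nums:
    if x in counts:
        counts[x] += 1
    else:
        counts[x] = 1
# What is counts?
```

Initial: counts = {}, nums = [4, 1, 3, 1, 3, 5, 2, 4]
See 4: counts = {4: 1}
See 1: counts = {4: 1, 1: 1}
See 3: counts = {4: 1, 1: 1, 3: 1}
See 1: counts = {4: 1, 1: 2, 3: 1}
See 3: counts = {4: 1, 1: 2, 3: 2}
See 5: counts = {4: 1, 1: 2, 3: 2, 5: 1}
See 2: counts = {4: 1, 1: 2, 3: 2, 5: 1, 2: 1}
See 4: counts = {4: 2, 1: 2, 3: 2, 5: 1, 2: 1}

{4: 2, 1: 2, 3: 2, 5: 1, 2: 1}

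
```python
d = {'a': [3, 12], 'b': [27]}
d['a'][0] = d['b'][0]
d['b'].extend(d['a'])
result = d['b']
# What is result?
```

After line 1: d = {'a': [3, 12], 'b': [27]}
After line 2 (a[0] = b[0] = 27): d = {'a': [27, 12], 'b': [27]}
After line 3 (b.extend(a) appends [27, 12]): d = {'a': [27, 12], 'b': [27, 27, 12]}
After line 4: result = d['b'] = [27, 27, 12]

[27, 27, 12]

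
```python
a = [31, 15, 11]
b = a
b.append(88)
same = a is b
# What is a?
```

After line 1: a = [31, 15, 11]
After line 2 (b = a is an alias, same object): a = [31, 15, 11], b = [31, 15, 11]
After line 3 (b.append mutates the shared list): a = [31, 15, 11, 88], b = [31, 15, 11, 88]
After line 4 (same = a is b; same object -> True): same = True

[31, 15, 11, 88]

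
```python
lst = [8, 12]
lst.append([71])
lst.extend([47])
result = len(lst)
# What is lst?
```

After line 1: lst = [8, 12]
After line 2 (append adds [71] as single element): lst = [8, 12, [71]]
After line 3 (extend unpacks [47], adds 47): lst = [8, 12, [71], 47]
After line 4: result = len(lst) = 4

[8, 12, [71], 47]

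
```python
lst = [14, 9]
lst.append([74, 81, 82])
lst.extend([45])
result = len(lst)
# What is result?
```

After line 1: lst = [14, 9]
After line 2 (append adds [74, 81, 82] as single element): lst = [14, 9, [74, 81, 82]]
After line 3 (extend unpacks [45], adds 45): lst = [14, 9, [74, 81, 82], 45]
After line 4: result = len(lst) = 4

4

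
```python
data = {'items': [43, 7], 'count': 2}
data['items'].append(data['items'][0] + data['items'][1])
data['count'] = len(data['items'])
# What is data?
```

After line 1: data = {'items': [43, 7], 'count': 2}
After line 2 (append 43 + 7 = 50): data = {'items': [43, 7, 50], 'count': 2}
After line 3 (count = len(items) = 3): data = {'items': [43, 7, 50], 'count': 3}

{'items': [43, 7, 50], 'count': 3}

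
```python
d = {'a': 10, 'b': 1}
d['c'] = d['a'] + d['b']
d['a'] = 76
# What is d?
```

After line 1: d = {'a': 10, 'b': 1}
After line 2 (d['c'] = 10 + 1): d = {'a': 10, 'b': 1, 'c': 11}
After line 3: d = {'a': 76, 'b': 1, 'c': 11}

{'a': 76, 'b': 1, 'c': 11}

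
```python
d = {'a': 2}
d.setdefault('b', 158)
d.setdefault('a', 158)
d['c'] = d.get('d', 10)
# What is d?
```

After line 1: d = {'a': 2}
After line 2 (setdefault adds 'b'=158): d = {'a': 2, 'b': 158}
After line 3 (setdefault 'a' no-op, already exists): d = {'a': 2, 'b': 158}
After line 4 (get('d', 10) returns default since 'd' not in d): d = {'a': 2, 'b': 158, 'c': 10}

{'a': 2, 'b': 158, 'c': 10}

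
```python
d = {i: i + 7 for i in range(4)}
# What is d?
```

{0: 7, 1: 8, 2: 9, 3: 10}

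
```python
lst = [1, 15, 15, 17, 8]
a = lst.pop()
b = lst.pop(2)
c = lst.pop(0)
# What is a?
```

After line 1: lst = [1, 15, 15, 17, 8]
After line 2 (pop() -> a = 8): lst = [1, 15, 15, 17]
After line 3 (pop(2) -> b = 15): lst = [1, 15, 17]
After line 4 (pop(0) -> c = 1): lst = [15, 17]

8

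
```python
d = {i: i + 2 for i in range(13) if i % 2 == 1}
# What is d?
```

{1: 3, 3: 5, 5: 7, 7: 9, 9: 11, 11: 13}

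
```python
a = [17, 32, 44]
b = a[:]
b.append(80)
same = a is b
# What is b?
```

After line 1: a = [17, 32, 44]
After line 2 (b = a[:] is a shallow copy, new object): a = [17, 32, 44], b = [17, 32, 44]
After line 3 (append only mutates b): a = [17, 32, 44], b = [17, 32, 44, 80]
After line 4 (same = a is b; different objects -> False): same = False

[17, 32, 44, 80]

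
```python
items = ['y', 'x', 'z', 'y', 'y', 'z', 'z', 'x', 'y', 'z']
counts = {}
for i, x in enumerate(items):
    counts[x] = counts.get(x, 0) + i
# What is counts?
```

Initial: counts = {}, items = ['y', 'x', 'z', 'y', 'y', 'z', 'z', 'x', 'y', 'z']
i=0, x='y': counts = {'y': 0}
i=1, x='x': counts = {'y': 0, 'x': 1}
i=2, x='z': counts = {'y': 0, 'x': 1, 'z': 2}
i=3, x='y': counts = {'y': 3, 'x': 1, 'z': 2}
i=4, x='y': counts = {'y': 7, 'x': 1, 'z': 2}
i=5, x='z': counts = {'y': 7, 'x': 1, 'z': 7}
i=6, x='z': counts = {'y': 7, 'x': 1, 'z': 13}
i=7, x='x': counts = {'y': 7, 'x': 8, 'z': 13}
i=8, x='y': counts = {'y': 15, 'x': 8, 'z': 13}
i=9, x='z': counts = {'y': 15, 'x': 8, 'z': 22}

{'y': 15, 'x': 8, 'z': 22}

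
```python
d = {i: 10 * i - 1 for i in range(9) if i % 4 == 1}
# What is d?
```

{1: 9, 5: 49}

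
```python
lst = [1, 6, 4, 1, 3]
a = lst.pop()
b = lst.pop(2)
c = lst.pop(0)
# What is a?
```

After line 1: lst = [1, 6, 4, 1, 3]
After line 2 (pop() -> a = 3): lst = [1, 6, 4, 1]
After line 3 (pop(2) -> b = 4): lst = [1, 6, 1]
After line 4 (pop(0) -> c = 1): lst = [6, 1]

3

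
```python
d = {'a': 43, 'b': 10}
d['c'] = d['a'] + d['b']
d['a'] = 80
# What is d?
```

After line 1: d = {'a': 43, 'b': 10}
After line 2 (d['c'] = 43 + 10): d = {'a': 43, 'b': 10, 'c': 53}
After line 3: d = {'a': 80, 'b': 10, 'c': 53}

{'a': 80, 'b': 10, 'c': 53}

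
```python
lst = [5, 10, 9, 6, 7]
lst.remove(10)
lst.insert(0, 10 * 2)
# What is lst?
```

After line 1: lst = [5, 10, 9, 6, 7]
After line 2 (remove first 10): lst = [5, 9, 6, 7]
After line 3 (insert 20 at index 0): lst = [20, 5, 9, 6, 7]

[20, 5, 9, 6, 7]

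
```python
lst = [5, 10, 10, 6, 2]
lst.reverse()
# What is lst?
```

[2, 6, 10, 10, 5]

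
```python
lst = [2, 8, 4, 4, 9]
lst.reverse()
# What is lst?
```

[9, 4, 4, 8, 2]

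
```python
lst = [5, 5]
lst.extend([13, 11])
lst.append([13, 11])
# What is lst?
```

After line 1: lst = [5, 5]
After line 2 (extend unpacks [13, 11]): lst = [5, 5, 13, 11]
After line 3 (append adds [13, 11] as single element): lst = [5, 5, 13, 11, [13, 11]]

[5, 5, 13, 11, [13, 11]]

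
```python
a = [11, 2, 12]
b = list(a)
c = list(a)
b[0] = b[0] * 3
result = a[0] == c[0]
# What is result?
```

After line 1: a = [11, 2, 12]
After line 2 (b = list(a), copy): a = [11, 2, 12], b = [11, 2, 12]
After line 3 (c = list(a) is a copy, new object): c = [11, 2, 12]
After line 4 (b[0] = 11 * 3 = 33; only b mutates (copy)): a = [11, 2, 12], b = [33, 2, 12], c = [11, 2, 12]
After line 5 (a[0] = 11, c[0] = 11; result = True)

True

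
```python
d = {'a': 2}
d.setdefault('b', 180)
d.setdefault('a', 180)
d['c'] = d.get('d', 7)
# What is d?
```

After line 1: d = {'a': 2}
After line 2 (setdefault adds 'b'=180): d = {'a': 2, 'b': 180}
After line 3 (setdefault 'a' no-op, already exists): d = {'a': 2, 'b': 180}
After line 4 (get('d', 7) returns default since 'd' not in d): d = {'a': 2, 'b': 180, 'c': 7}

{'a': 2, 'b': 180, 'c': 7}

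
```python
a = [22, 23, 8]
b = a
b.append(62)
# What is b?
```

After line 1: a = [22, 23, 8]
After line 2 (b = a is an alias, same object): a = [22, 23, 8], b = [22, 23, 8]
After line 3 (b.append mutates the shared list): a = [22, 23, 8, 62], b = [22, 23, 8, 62]

[22, 23, 8, 62]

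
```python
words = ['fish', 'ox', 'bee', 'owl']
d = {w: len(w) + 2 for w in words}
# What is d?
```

{'fish': 6, 'ox': 4, 'bee': 5, 'owl': 5}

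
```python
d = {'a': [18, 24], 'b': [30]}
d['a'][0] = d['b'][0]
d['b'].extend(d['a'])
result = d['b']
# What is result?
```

After line 1: d = {'a': [18, 24], 'b': [30]}
After line 2 (a[0] = b[0] = 30): d = {'a': [30, 24], 'b': [30]}
After line 3 (b.extend(a) appends [30, 24]): d = {'a': [30, 24], 'b': [30, 30, 24]}
After line 4: result = d['b'] = [30, 30, 24]

[30, 30, 24]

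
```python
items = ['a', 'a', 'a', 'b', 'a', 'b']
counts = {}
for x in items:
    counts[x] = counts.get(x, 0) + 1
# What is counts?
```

Initial: counts = {}, items = ['a', 'a', 'a', 'b', 'a', 'b']
See 'a': counts = {'a': 1}
See 'a': counts = {'a': 2}
See 'a': counts = {'a': 3}
See 'b': counts = {'a': 3, 'b': 1}
See 'a': counts = {'a': 4, 'b': 1}
See 'b': counts = {'a': 4, 'b': 2}

{'a': 4, 'b': 2}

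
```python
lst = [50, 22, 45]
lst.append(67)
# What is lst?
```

[50, 22, 45, 67]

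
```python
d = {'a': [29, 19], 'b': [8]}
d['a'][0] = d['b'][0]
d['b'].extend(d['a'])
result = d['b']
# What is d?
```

After line 1: d = {'a': [29, 19], 'b': [8]}
After line 2 (a[0] = b[0] = 8): d = {'a': [8, 19], 'b': [8]}
After line 3 (b.extend(a) appends [8, 19]): d = {'a': [8, 19], 'b': [8, 8, 19]}
After line 4: result = d['b'] = [8, 8, 19]

{'a': [8, 19], 'b': [8, 8, 19]}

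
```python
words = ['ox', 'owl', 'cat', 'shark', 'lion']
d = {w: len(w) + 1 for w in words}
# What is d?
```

{'ox': 3, 'owl': 4, 'cat': 4, 'shark': 6, 'lion': 5}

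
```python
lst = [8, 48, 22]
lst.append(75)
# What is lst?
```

[8, 48, 22, 75]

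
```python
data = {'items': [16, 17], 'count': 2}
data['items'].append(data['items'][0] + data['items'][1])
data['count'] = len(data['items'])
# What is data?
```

After line 1: data = {'items': [16, 17], 'count': 2}
After line 2 (append 16 + 17 = 33): data = {'items': [16, 17, 33], 'count': 2}
After line 3 (count = len(items) = 3): data = {'items': [16, 17, 33], 'count': 3}

{'items': [16, 17, 33], 'count': 3}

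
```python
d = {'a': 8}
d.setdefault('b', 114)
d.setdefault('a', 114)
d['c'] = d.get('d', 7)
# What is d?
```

After line 1: d = {'a': 8}
After line 2 (setdefault adds 'b'=114): d = {'a': 8, 'b': 114}
After line 3 (setdefault 'a' no-op, already exists): d = {'a': 8, 'b': 114}
After line 4 (get('d', 7) returns default since 'd' not in d): d = {'a': 8, 'b': 114, 'c': 7}

{'a': 8, 'b': 114, 'c': 7}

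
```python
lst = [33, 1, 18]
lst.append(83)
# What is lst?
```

[33, 1, 18, 83]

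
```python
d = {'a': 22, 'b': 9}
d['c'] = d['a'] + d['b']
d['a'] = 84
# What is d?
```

After line 1: d = {'a': 22, 'b': 9}
After line 2 (d['c'] = 22 + 9): d = {'a': 22, 'b': 9, 'c': 31}
After line 3: d = {'a': 84, 'b': 9, 'c': 31}

{'a': 84, 'b': 9, 'c': 31}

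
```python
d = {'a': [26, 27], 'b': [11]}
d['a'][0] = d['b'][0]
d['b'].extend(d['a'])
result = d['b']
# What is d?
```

After line 1: d = {'a': [26, 27], 'b': [11]}
After line 2 (a[0] = b[0] = 11): d = {'a': [11, 27], 'b': [11]}
After line 3 (b.extend(a) appends [11, 27]): d = {'a': [11, 27], 'b': [11, 11, 27]}
After line 4: result = d['b'] = [11, 11, 27]

{'a': [11, 27], 'b': [11, 11, 27]}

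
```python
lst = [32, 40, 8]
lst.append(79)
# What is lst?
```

[32, 40, 8, 79]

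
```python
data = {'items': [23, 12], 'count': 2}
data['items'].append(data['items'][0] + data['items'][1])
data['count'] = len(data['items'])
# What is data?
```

After line 1: data = {'items': [23, 12], 'count': 2}
After line 2 (append 23 + 12 = 35): data = {'items': [23, 12, 35], 'count': 2}
After line 3 (count = len(items) = 3): data = {'items': [23, 12, 35], 'count': 3}

{'items': [23, 12, 35], 'count': 3}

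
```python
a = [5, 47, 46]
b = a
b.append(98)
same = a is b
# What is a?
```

After line 1: a = [5, 47, 46]
After line 2 (b = a is an alias, same object): a = [5, 47, 46], b = [5, 47, 46]
After line 3 (b.append mutates the shared list): a = [5, 47, 46, 98], b = [5, 47, 46, 98]
After line 4 (same = a is b; same object -> True): same = True

[5, 47, 46, 98]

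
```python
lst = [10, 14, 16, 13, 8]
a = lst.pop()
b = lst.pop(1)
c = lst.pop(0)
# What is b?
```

After line 1: lst = [10, 14, 16, 13, 8]
After line 2 (pop() -> a = 8): lst = [10, 14, 16, 13]
After line 3 (pop(1) -> b = 14): lst = [10, 16, 13]
After line 4 (pop(0) -> c = 10): lst = [16, 13]

14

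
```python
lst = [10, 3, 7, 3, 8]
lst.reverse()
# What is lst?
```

[8, 3, 7, 3, 10]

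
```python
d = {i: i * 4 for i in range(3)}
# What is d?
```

{0: 0, 1: 4, 2: 8}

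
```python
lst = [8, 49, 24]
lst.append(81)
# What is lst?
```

[8, 49, 24, 81]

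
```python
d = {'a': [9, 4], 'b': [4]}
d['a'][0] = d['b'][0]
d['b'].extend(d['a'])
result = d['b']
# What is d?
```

After line 1: d = {'a': [9, 4], 'b': [4]}
After line 2 (a[0] = b[0] = 4): d = {'a': [4, 4], 'b': [4]}
After line 3 (b.extend(a) appends [4, 4]): d = {'a': [4, 4], 'b': [4, 4, 4]}
After line 4: result = d['b'] = [4, 4, 4]

{'a': [4, 4], 'b': [4, 4, 4]}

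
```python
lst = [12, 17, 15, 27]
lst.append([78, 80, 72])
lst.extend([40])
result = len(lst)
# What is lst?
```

After line 1: lst = [12, 17, 15, 27]
After line 2 (append adds [78, 80, 72] as single element): lst = [12, 17, 15, 27, [78, 80, 72]]
After line 3 (extend unpacks [40], adds 40): lst = [12, 17, 15, 27, [78, 80, 72], 40]
After line 4: result = len(lst) = 6

[12, 17, 15, 27, [78, 80, 72], 40]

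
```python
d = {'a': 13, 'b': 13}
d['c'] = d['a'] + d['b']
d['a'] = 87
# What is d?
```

After line 1: d = {'a': 13, 'b': 13}
After line 2 (d['c'] = 13 + 13): d = {'a': 13, 'b': 13, 'c': 26}
After line 3: d = {'a': 87, 'b': 13, 'c': 26}

{'a': 87, 'b': 13, 'c': 26}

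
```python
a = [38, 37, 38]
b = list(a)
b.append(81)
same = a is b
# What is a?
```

After line 1: a = [38, 37, 38]
After line 2 (b = list(a) is a shallow copy, new object): a = [38, 37, 38], b = [38, 37, 38]
After line 3 (append only mutates b): a = [38, 37, 38], b = [38, 37, 38, 81]
After line 4 (same = a is b; different objects -> False): same = False

[38, 37, 38]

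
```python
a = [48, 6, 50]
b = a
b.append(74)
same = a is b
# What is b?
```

After line 1: a = [48, 6, 50]
After line 2 (b = a is an alias, same object): a = [48, 6, 50], b = [48, 6, 50]
After line 3 (b.append mutates the shared list): a = [48, 6, 50, 74], b = [48, 6, 50, 74]
After line 4 (same = a is b; same object -> True): same = True

[48, 6, 50, 74]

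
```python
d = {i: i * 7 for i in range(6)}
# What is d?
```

{0: 0, 1: 7, 2: 14, 3: 21, 4: 28, 5: 35}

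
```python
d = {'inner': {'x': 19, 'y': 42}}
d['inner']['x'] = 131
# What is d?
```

After line 1: d = {'inner': {'x': 19, 'y': 42}}
After line 2 (inner x overwritten): d = {'inner': {'x': 131, 'y': 42}}

{'inner': {'x': 131, 'y': 42}}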